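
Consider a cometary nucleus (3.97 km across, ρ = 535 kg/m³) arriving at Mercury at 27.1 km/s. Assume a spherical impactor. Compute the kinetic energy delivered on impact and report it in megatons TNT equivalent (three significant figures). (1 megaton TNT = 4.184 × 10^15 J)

E ≈ 1.54 × 10^6 Mt TNT

d = 3970 m; v = 27100 m/s.
Mass m = (π/6) ρ d³ = (π/6) × 535 × (3970)³ = 1.753 × 10^13 kg
E = ½ m v² = 0.5 × 1.753 × 10^13 × (27100)² = 6.437 × 10^21 J
   = 6.437 × 10^21 / 4.184×10^15 = 1.538 × 10^6 Mt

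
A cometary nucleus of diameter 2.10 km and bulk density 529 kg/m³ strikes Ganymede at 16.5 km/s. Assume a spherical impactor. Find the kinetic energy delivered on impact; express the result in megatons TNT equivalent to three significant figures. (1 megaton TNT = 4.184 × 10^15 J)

E ≈ 83500 Mt TNT

d = 2100 m; v = 16500 m/s.
Mass m = (π/6) ρ d³ = (π/6) × 529 × (2100)³ = 2.565 × 10^12 kg
E = ½ m v² = 0.5 × 2.565 × 10^12 × (16500)² = 3.492 × 10^20 J
   = 3.492 × 10^20 / 4.184×10^15 = 83461 Mt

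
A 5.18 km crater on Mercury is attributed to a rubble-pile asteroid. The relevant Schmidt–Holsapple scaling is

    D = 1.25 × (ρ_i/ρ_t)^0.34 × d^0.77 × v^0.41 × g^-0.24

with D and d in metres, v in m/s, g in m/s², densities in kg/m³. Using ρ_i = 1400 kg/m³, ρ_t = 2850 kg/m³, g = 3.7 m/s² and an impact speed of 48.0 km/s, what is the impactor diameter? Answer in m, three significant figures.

d ≈ 330 m

Rearranging for d: d = [D / (1.25 · (1400/2850)^0.34 · 48000^0.41 · 3.7^-0.24)]^(1/0.77).
D = 5180 m.
(1400/2850)^0.34 = 0.7853
48000^0.41 = 83.04
3.7^-0.24 = 0.7305
Denominator = 1.25 × 0.7853 × 83.04 × 0.7305 = 59.55
D / 59.55 = 5180 / 59.55 = 86.99
d = 86.99^(1/0.77) = 86.99^1.2987 = 330.2 m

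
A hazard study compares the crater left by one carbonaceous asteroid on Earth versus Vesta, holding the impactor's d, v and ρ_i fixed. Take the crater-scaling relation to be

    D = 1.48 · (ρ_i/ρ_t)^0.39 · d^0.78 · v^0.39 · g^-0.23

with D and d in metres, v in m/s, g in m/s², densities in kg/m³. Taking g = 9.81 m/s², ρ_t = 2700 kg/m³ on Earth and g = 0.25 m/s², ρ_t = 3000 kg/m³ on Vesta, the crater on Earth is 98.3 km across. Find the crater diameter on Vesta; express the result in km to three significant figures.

D ≈ 219 km

The impactor-only factors (d, v, ρ_i) cancel in the ratio, leaving D_Vesta/D_Earth = (g_Vesta/g_Earth)^-0.23 · (ρ_t,Earth/ρ_t,Vesta)^0.39.
(0.25/9.81)^-0.23 = 0.02548^-0.23 = 2.326
(2700/3000)^0.39 = 0.9000^0.39 = 0.9597
Ratio = 2.326 × 0.9597 = 2.232
D_Vesta = 2.232 × 98.3 km = 219 km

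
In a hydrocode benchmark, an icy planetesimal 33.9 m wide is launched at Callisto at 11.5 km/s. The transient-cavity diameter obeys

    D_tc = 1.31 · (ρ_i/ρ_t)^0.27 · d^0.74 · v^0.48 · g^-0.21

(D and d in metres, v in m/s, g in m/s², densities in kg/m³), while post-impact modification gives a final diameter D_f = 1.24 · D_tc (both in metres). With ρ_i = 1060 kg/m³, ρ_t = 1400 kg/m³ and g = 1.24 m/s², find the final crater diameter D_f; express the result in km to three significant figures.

v = 11500 m/s.
(ρ_i/ρ_t)^0.27 = (1060/1400)^0.27 = 0.9276
d^0.74 = 33.9^0.74 = 13.56
v^0.48 = 11500^0.48 = 88.95
g^-0.21 = 1.24^-0.21 = 0.9558
D_tc = 1.31 × 0.9276 × 13.56 × 88.95 × 0.9558 = 1401 m
D_f = 1.24 × 1401 = 1737 m
     = 1.737 km

D_f ≈ 1.74 km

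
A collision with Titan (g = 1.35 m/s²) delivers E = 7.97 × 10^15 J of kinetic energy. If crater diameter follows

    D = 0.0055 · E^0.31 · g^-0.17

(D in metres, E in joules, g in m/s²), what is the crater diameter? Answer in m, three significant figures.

D ≈ 444 m

E^0.31 = (7.97 × 10^15)^0.31 = 8.501 × 10^4
g^-0.17 = 1.35^-0.17 = 0.9503
D = 0.0055 × 8.501 × 10^4 × 0.9503 = 444.3 m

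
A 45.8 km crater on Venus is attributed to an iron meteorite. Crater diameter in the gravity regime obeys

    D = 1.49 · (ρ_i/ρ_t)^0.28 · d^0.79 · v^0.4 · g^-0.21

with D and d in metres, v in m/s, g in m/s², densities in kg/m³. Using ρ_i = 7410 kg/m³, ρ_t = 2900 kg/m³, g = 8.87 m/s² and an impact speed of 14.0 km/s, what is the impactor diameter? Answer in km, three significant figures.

Rearranging for d: d = [D / (1.49 · (7410/2900)^0.28 · 14000^0.4 · 8.87^-0.21)]^(1/0.79).
D = 45800 m.
(7410/2900)^0.28 = 1.300
14000^0.4 = 45.55
8.87^-0.21 = 0.6323
Denominator = 1.49 × 1.300 × 45.55 × 0.6323 = 55.79
D / 55.79 = 45800 / 55.79 = 820.9
d = 820.9^(1/0.79) = 820.9^1.2658 = 4885 m

d ≈ 4.89 km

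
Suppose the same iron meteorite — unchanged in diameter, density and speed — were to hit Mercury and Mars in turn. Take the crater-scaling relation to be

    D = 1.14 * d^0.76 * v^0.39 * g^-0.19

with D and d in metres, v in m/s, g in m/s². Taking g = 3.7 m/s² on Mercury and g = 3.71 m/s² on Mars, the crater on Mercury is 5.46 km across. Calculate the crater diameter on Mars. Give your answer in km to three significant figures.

D ≈ 5.46 km

All impactor-dependent factors cancel in the ratio, leaving D_Mars/D_Mercury = (g_Mars/g_Mercury)^-0.19.
(3.71/3.7)^-0.19 = 1.003^-0.19 = 0.9994
D_Mars = 0.9994 × 5.46 km = 5.46 km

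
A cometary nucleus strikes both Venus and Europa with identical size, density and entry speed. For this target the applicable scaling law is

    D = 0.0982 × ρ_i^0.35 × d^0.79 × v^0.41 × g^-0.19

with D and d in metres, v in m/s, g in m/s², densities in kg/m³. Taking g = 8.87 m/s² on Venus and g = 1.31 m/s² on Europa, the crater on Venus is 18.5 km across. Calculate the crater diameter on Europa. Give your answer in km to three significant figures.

D ≈ 26.6 km

All impactor-dependent factors cancel in the ratio, leaving D_Europa/D_Venus = (g_Europa/g_Venus)^-0.19.
(1.31/8.87)^-0.19 = 0.1477^-0.19 = 1.438
D_Europa = 1.438 × 18.5 km = 26.6 km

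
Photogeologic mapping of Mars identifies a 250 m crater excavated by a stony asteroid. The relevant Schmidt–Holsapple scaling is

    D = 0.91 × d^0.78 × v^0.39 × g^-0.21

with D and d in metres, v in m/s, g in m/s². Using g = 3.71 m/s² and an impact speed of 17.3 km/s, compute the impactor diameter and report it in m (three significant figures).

d ≈ 14.5 m

Rearranging for d: d = [D / (0.91 · 17300^0.39 · 3.71^-0.21)]^(1/0.78).
17300^0.39 = 44.96
3.71^-0.21 = 0.7593
Denominator = 0.91 × 44.96 × 0.7593 = 31.07
D / 31.07 = 250 / 31.07 = 8.046
d = 8.046^(1/0.78) = 8.046^1.2821 = 14.49 m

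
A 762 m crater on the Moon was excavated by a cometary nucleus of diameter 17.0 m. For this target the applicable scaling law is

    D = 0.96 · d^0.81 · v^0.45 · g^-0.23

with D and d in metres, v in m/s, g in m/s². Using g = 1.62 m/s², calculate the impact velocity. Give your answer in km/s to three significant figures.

Rearranging for v: v = [D / (0.96 · 17^0.81 · 1.62^-0.23)]^(1/0.45).
17^0.81 = 9.923
1.62^-0.23 = 0.8950
Denominator = 0.96 × 9.923 × 0.8950 = 8.526
D / 8.526 = 762 / 8.526 = 89.37
v = 89.37^(1/0.45) = 89.37^2.2222 = 21674 m/s

v ≈ 21.7 km/s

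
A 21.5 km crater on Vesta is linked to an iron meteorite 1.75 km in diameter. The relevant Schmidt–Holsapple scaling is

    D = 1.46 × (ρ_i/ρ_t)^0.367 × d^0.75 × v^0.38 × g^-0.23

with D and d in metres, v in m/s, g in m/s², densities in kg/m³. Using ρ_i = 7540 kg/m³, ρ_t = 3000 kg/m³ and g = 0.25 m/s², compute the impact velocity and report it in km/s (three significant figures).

v ≈ 6.56 km/s

Rearranging for v: v = [D / (1.46 · (7540/3000)^0.367 · 1750^0.75 · 0.25^-0.23)]^(1/0.38).
D = 21500 m.
(7540/3000)^0.367 = 1.402
1750^0.75 = 270.6
0.25^-0.23 = 1.376
Denominator = 1.46 × 1.402 × 270.6 × 1.376 = 762.2
D / 762.2 = 21500 / 762.2 = 28.21
v = 28.21^(1/0.38) = 28.21^2.6316 = 6560 m/s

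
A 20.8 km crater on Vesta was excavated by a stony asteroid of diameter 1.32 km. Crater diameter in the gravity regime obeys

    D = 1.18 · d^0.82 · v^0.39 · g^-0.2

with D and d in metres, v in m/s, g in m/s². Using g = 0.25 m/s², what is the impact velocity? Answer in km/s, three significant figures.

Rearranging for v: v = [D / (1.18 · 1320^0.82 · 0.25^-0.2)]^(1/0.39).
D = 20800 m.
1320^0.82 = 362.1
0.25^-0.2 = 1.320
Denominator = 1.18 × 362.1 × 1.320 = 564.0
D / 564.0 = 20800 / 564.0 = 36.88
v = 36.88^(1/0.39) = 36.88^2.5641 = 10409 m/s

v ≈ 10.4 km/s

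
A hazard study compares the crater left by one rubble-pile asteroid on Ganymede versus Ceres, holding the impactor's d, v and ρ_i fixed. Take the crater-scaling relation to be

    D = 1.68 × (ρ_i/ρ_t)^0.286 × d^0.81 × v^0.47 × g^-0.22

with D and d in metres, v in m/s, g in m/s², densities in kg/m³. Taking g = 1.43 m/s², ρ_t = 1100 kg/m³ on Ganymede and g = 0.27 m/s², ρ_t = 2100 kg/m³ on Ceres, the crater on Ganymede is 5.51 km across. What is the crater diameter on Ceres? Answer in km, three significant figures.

The impactor-only factors (d, v, ρ_i) cancel in the ratio, leaving D_Ceres/D_Ganymede = (g_Ceres/g_Ganymede)^-0.22 · (ρ_t,Ganymede/ρ_t,Ceres)^0.286.
(0.27/1.43)^-0.22 = 0.1888^-0.22 = 1.443
(1100/2100)^0.286 = 0.5238^0.286 = 0.8312
Ratio = 1.443 × 0.8312 = 1.199
D_Ceres = 1.199 × 5.51 km = 6.61 km

D ≈ 6.61 km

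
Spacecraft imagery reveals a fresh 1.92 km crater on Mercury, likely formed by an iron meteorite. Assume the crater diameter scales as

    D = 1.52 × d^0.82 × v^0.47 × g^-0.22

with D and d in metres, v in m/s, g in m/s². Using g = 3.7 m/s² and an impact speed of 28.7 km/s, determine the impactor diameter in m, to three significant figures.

Rearranging for d: d = [D / (1.52 · 28700^0.47 · 3.7^-0.22)]^(1/0.82).
D = 1920 m.
28700^0.47 = 124.5
3.7^-0.22 = 0.7499
Denominator = 1.52 × 124.5 × 0.7499 = 141.9
D / 141.9 = 1920 / 141.9 = 13.53
d = 13.53^(1/0.82) = 13.53^1.2195 = 23.97 m

d ≈ 24.0 m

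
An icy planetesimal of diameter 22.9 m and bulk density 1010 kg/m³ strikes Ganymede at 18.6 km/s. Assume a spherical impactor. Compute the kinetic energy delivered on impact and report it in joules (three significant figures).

v = 18600 m/s.
Mass m = (π/6) ρ d³ = (π/6) × 1010 × (22.9)³ = 6.351 × 10^6 kg
E = ½ m v² = 0.5 × 6.351 × 10^6 × (18600)² = 1.099 × 10^15 J

E ≈ 1.10 × 10^15 J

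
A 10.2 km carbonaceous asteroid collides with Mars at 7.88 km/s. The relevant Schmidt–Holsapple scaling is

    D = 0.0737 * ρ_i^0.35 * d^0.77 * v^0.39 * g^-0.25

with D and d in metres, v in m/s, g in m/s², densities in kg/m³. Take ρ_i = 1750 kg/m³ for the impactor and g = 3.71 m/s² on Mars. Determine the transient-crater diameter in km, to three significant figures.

D ≈ 29.3 km

In SI units: d = 10200 m, v = 7880 m/s.
ρ_i^0.35 = 1750^0.35 = 13.65
d^0.77 = 10200^0.77 = 1221
v^0.39 = 7880^0.39 = 33.09
g^-0.25 = 3.71^-0.25 = 0.7205
D = 0.0737 × 13.65 × 1221 × 33.09 × 0.7205 = 29285 m
   = 29.29 km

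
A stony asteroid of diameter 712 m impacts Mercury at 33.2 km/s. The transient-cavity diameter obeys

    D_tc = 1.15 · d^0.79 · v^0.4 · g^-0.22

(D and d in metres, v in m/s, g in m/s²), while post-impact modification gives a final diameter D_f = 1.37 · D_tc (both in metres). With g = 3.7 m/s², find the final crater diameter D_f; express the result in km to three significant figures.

v = 33200 m/s.
d^0.79 = 712^0.79 = 179.3
v^0.4 = 33200^0.4 = 64.34
g^-0.22 = 3.7^-0.22 = 0.7499
D_tc = 1.15 × 179.3 × 64.34 × 0.7499 = 9949 m
D_f = 1.37 × 9949 = 13630 m
     = 13.63 km

D_f ≈ 13.6 km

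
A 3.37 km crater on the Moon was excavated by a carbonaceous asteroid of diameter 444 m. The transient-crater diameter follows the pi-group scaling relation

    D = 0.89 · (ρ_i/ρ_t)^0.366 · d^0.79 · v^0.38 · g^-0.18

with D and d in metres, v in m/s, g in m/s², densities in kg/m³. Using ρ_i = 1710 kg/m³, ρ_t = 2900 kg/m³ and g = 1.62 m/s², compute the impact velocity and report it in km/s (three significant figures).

Rearranging for v: v = [D / (0.89 · (1710/2900)^0.366 · 444^0.79 · 1.62^-0.18)]^(1/0.38).
D = 3370 m.
(1710/2900)^0.366 = 0.8242
444^0.79 = 123.4
1.62^-0.18 = 0.9168
Denominator = 0.89 × 0.8242 × 123.4 × 0.9168 = 82.99
D / 82.99 = 3370 / 82.99 = 40.61
v = 40.61^(1/0.38) = 40.61^2.6316 = 17111 m/s

v ≈ 17.1 km/s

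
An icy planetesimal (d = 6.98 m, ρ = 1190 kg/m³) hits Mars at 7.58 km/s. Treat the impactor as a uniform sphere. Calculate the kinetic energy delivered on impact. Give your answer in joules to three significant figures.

E ≈ 6.09 × 10^12 J

v = 7580 m/s.
Mass m = (π/6) ρ d³ = (π/6) × 1190 × (6.98)³ = 2.119 × 10^5 kg
E = ½ m v² = 0.5 × 2.119 × 10^5 × (7580)² = 6.088 × 10^12 J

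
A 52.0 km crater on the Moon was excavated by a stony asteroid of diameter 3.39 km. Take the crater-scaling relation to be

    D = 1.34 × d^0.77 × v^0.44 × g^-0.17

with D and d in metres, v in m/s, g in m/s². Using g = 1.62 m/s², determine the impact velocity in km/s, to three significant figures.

v ≈ 21.5 km/s

Rearranging for v: v = [D / (1.34 · 3390^0.77 · 1.62^-0.17)]^(1/0.44).
D = 52000 m.
3390^0.77 = 522.7
1.62^-0.17 = 0.9213
Denominator = 1.34 × 522.7 × 0.9213 = 645.3
D / 645.3 = 52000 / 645.3 = 80.58
v = 80.58^(1/0.44) = 80.58^2.2727 = 21492 m/s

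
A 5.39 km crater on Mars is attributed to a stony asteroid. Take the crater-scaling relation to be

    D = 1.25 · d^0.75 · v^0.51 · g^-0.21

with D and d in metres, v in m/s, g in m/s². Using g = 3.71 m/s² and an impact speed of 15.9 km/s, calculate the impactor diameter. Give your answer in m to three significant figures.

Rearranging for d: d = [D / (1.25 · 15900^0.51 · 3.71^-0.21)]^(1/0.75).
D = 5390 m.
15900^0.51 = 138.9
3.71^-0.21 = 0.7593
Denominator = 1.25 × 138.9 × 0.7593 = 131.8
D / 131.8 = 5390 / 131.8 = 40.90
d = 40.90^(1/0.75) = 40.90^1.3333 = 140.9 m

d ≈ 141 m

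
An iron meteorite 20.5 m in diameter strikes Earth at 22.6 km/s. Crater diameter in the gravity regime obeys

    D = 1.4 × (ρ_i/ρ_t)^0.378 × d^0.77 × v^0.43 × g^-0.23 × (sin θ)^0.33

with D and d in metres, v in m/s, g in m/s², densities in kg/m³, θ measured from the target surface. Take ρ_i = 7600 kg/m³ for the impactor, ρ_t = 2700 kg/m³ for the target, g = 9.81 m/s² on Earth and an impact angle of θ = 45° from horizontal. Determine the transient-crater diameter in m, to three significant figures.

In SI units: v = 22600 m/s.
(ρ_i/ρ_t)^0.378 = (7600/2700)^0.378 = 1.479
d^0.77 = 20.5^0.77 = 10.23
v^0.43 = 22600^0.43 = 74.52
g^-0.23 = 9.81^-0.23 = 0.5914
(sin 45°)^0.33 = 0.7071^0.33 = 0.8919
D = 1.4 × 1.479 × 10.23 × 74.52 × 0.5914 × 0.8919 = 832.6 m

D ≈ 833 m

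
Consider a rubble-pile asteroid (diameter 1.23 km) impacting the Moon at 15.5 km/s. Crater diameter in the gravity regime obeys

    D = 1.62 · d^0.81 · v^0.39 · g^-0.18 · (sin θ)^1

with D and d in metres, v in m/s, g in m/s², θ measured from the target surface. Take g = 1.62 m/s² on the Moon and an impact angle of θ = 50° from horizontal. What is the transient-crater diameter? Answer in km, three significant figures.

D ≈ 15.6 km

In SI units: d = 1230 m, v = 15500 m/s.
d^0.81 = 1230^0.81 = 318.3
v^0.39 = 15500^0.39 = 43.08
g^-0.18 = 1.62^-0.18 = 0.9168
(sin 50°)^1 = 0.7660^1 = 0.7660
D = 1.62 × 318.3 × 43.08 × 0.9168 × 0.7660 = 15600 m
   = 15.60 km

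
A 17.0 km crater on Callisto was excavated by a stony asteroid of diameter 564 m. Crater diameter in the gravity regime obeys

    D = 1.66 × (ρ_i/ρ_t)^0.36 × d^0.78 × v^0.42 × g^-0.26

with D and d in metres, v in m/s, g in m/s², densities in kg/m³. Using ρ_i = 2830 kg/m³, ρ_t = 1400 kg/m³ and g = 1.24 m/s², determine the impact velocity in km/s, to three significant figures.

Rearranging for v: v = [D / (1.66 · (2830/1400)^0.36 · 564^0.78 · 1.24^-0.26)]^(1/0.42).
D = 17000 m.
(2830/1400)^0.36 = 1.288
564^0.78 = 140.0
1.24^-0.26 = 0.9456
Denominator = 1.66 × 1.288 × 140.0 × 0.9456 = 283.0
D / 283.0 = 17000 / 283.0 = 60.07
v = 60.07^(1/0.42) = 60.07^2.381 = 17178 m/s

v ≈ 17.2 km/s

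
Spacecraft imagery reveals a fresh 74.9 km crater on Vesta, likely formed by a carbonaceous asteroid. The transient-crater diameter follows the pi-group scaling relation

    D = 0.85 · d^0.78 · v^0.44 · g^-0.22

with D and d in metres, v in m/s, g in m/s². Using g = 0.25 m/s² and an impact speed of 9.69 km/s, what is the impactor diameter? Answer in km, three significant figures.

Rearranging for d: d = [D / (0.85 · 9690^0.44 · 0.25^-0.22)]^(1/0.78).
D = 74900 m.
9690^0.44 = 56.75
0.25^-0.22 = 1.357
Denominator = 0.85 × 56.75 × 1.357 = 65.46
D / 65.46 = 74900 / 65.46 = 1144
d = 1144^(1/0.78) = 1144^1.2821 = 8341 m

d ≈ 8.34 km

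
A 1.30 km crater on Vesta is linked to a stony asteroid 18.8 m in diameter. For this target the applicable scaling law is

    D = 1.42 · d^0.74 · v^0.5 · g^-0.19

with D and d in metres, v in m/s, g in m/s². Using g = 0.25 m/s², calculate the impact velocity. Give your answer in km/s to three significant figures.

v ≈ 6.44 km/s

Rearranging for v: v = [D / (1.42 · 18.8^0.74 · 0.25^-0.19)]^(1/0.5).
D = 1300 m.
18.8^0.74 = 8.768
0.25^-0.19 = 1.301
Denominator = 1.42 × 8.768 × 1.301 = 16.20
D / 16.20 = 1300 / 16.20 = 80.25
v = 80.25^(1/0.5) = 80.25^2 = 6440 m/s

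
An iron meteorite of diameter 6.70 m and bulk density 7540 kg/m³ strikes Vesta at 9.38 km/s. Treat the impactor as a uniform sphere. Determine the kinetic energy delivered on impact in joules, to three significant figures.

E ≈ 5.22 × 10^13 J

v = 9380 m/s.
Mass m = (π/6) ρ d³ = (π/6) × 7540 × (6.7)³ = 1.187 × 10^6 kg
E = ½ m v² = 0.5 × 1.187 × 10^6 × (9380)² = 5.222 × 10^13 J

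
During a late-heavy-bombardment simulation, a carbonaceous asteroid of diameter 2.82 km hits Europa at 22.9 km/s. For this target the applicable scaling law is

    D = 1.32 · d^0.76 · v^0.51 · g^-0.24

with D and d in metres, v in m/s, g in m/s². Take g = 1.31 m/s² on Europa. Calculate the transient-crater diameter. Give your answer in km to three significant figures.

D ≈ 86.7 km

In SI units: d = 2820 m, v = 22900 m/s.
d^0.76 = 2820^0.76 = 419.0
v^0.51 = 22900^0.51 = 167.3
g^-0.24 = 1.31^-0.24 = 0.9372
D = 1.32 × 419.0 × 167.3 × 0.9372 = 86719 m
   = 86.72 km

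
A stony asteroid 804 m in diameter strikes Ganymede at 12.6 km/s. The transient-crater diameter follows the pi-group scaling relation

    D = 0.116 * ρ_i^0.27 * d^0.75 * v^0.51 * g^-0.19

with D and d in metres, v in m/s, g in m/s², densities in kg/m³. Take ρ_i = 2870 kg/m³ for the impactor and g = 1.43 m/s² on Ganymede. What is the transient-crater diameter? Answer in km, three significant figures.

D ≈ 17.3 km

In SI units: v = 12600 m/s.
ρ_i^0.27 = 2870^0.27 = 8.583
d^0.75 = 804^0.75 = 151.0
v^0.51 = 12600^0.51 = 123.4
g^-0.19 = 1.43^-0.19 = 0.9343
D = 0.116 × 8.583 × 151.0 × 123.4 × 0.9343 = 17333 m
   = 17.33 km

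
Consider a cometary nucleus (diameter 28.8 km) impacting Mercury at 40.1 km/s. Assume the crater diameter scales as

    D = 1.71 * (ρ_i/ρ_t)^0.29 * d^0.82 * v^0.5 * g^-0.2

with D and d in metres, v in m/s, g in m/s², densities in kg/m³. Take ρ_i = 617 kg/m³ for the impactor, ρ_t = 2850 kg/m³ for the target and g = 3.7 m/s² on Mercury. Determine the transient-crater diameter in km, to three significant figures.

D ≈ 767 km

In SI units: d = 28800 m, v = 40100 m/s.
(ρ_i/ρ_t)^0.29 = (617/2850)^0.29 = 0.6416
d^0.82 = 28800^0.82 = 4536
v^0.5 = 40100^0.5 = 200.2
g^-0.2 = 3.7^-0.2 = 0.7698
D = 1.71 × 0.6416 × 4536 × 200.2 × 0.7698 = 7.670 × 10^5 m
   = 767.0 km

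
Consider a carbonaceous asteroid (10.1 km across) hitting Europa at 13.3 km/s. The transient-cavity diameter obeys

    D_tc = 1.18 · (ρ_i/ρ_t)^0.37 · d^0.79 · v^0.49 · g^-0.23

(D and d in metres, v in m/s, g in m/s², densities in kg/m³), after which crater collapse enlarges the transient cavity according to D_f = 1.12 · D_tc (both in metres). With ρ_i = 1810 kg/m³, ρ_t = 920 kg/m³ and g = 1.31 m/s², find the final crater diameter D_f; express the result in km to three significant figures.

In SI: d = 10100 m, v = 13300 m/s.
(ρ_i/ρ_t)^0.37 = (1810/920)^0.37 = 1.285
d^0.79 = 10100^0.79 = 1457
v^0.49 = 13300^0.49 = 104.9
g^-0.23 = 1.31^-0.23 = 0.9398
D_tc = 1.18 × 1.285 × 1457 × 104.9 × 0.9398 = 2.178 × 10^5 m
D_f = 1.12 × 2.178 × 10^5 = 2.439 × 10^5 m
     = 243.9 km

D_f ≈ 244 km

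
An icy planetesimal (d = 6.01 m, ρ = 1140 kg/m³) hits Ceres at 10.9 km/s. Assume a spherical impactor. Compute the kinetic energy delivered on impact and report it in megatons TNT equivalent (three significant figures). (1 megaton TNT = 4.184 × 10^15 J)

E ≈ 1.84 × 10^-3 Mt TNT

v = 10900 m/s.
Mass m = (π/6) ρ d³ = (π/6) × 1140 × (6.01)³ = 1.296 × 10^5 kg
E = ½ m v² = 0.5 × 1.296 × 10^5 × (10900)² = 7.699 × 10^12 J
   = 7.699 × 10^12 / 4.184×10^15 = 1.840 × 10^-3 Mt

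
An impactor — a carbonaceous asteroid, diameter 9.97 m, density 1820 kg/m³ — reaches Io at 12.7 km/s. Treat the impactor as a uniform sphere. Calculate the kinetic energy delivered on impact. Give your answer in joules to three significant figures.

v = 12700 m/s.
Mass m = (π/6) ρ d³ = (π/6) × 1820 × (9.97)³ = 9.444 × 10^5 kg
E = ½ m v² = 0.5 × 9.444 × 10^5 × (12700)² = 7.616 × 10^13 J

E ≈ 7.62 × 10^13 J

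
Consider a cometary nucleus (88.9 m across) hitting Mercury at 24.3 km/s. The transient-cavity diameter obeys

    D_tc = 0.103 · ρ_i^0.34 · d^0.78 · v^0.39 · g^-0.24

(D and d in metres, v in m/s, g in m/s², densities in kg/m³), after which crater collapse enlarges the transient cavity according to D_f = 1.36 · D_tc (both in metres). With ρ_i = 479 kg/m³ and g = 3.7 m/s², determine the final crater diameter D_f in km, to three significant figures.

v = 24300 m/s.
ρ_i^0.34 = 479^0.34 = 8.153
d^0.78 = 88.9^0.78 = 33.12
v^0.39 = 24300^0.39 = 51.33
g^-0.24 = 3.7^-0.24 = 0.7305
D_tc = 0.103 × 8.153 × 33.12 × 51.33 × 0.7305 = 1043 m
D_f = 1.36 × 1043 = 1418 m
     = 1.418 km

D_f ≈ 1.42 km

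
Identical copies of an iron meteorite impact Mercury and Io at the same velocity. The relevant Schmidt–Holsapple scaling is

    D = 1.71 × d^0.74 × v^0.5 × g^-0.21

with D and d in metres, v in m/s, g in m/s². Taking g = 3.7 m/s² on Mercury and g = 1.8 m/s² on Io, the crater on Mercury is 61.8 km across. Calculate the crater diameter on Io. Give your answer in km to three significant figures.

D ≈ 71.9 km

All impactor-dependent factors cancel in the ratio, leaving D_Io/D_Mercury = (g_Io/g_Mercury)^-0.21.
(1.8/3.7)^-0.21 = 0.4865^-0.21 = 1.163
D_Io = 1.163 × 61.8 km = 71.9 km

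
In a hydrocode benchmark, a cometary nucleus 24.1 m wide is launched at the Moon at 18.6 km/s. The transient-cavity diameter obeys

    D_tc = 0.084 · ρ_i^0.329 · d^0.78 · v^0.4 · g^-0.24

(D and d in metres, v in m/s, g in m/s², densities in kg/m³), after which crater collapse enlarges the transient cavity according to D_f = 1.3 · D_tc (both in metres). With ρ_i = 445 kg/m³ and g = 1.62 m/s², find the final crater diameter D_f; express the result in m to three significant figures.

D_f ≈ 442 m

v = 18600 m/s.
ρ_i^0.329 = 445^0.329 = 7.436
d^0.78 = 24.1^0.78 = 11.97
v^0.4 = 18600^0.4 = 51.03
g^-0.24 = 1.62^-0.24 = 0.8907
D_tc = 0.084 × 7.436 × 11.97 × 51.03 × 0.8907 = 339.8 m
D_f = 1.3 × 339.8 = 441.7 m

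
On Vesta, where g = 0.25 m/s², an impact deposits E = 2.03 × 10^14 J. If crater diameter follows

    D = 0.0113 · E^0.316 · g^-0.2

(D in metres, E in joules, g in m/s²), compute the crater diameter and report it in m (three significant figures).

E^0.316 = (2.03 × 10^14)^0.316 = 3.320 × 10^4
g^-0.2 = 0.25^-0.2 = 1.320
D = 0.0113 × 3.320 × 10^4 × 1.320 = 495.2 m

D ≈ 495 m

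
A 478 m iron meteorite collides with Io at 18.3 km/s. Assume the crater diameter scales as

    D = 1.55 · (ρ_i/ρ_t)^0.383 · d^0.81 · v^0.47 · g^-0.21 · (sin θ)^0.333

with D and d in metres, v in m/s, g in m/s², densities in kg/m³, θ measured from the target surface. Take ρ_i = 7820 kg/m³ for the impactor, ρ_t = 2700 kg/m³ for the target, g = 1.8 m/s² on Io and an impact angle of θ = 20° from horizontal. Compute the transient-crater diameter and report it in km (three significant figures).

D ≈ 21.5 km

In SI units: v = 18300 m/s.
(ρ_i/ρ_t)^0.383 = (7820/2700)^0.383 = 1.503
d^0.81 = 478^0.81 = 148.0
v^0.47 = 18300^0.47 = 100.8
g^-0.21 = 1.8^-0.21 = 0.8839
(sin 20°)^0.333 = 0.3420^0.333 = 0.6996
D = 1.55 × 1.503 × 148.0 × 100.8 × 0.8839 × 0.6996 = 21491 m
   = 21.49 km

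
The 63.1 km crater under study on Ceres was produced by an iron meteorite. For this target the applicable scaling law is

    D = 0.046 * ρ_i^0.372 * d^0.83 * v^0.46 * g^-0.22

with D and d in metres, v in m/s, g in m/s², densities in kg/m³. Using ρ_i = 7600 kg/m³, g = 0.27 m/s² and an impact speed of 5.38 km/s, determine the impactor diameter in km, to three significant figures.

Rearranging for d: d = [D / (0.046 · 7600^0.372 · 5380^0.46 · 0.27^-0.22)]^(1/0.83).
D = 63100 m.
7600^0.372 = 27.78
5380^0.46 = 52.02
0.27^-0.22 = 1.334
Denominator = 0.046 × 27.78 × 52.02 × 1.334 = 88.68
D / 88.68 = 63100 / 88.68 = 711.5
d = 711.5^(1/0.83) = 711.5^1.2048 = 2731 m

d ≈ 2.73 km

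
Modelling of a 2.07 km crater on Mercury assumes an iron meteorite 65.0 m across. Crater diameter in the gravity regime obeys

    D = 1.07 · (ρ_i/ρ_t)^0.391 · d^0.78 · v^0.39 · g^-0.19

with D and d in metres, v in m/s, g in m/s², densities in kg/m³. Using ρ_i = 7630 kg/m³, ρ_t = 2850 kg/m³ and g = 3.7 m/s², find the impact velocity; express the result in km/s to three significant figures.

Rearranging for v: v = [D / (1.07 · (7630/2850)^0.391 · 65^0.78 · 3.7^-0.19)]^(1/0.39).
D = 2070 m.
(7630/2850)^0.391 = 1.470
65^0.78 = 25.95
3.7^-0.19 = 0.7799
Denominator = 1.07 × 1.470 × 25.95 × 0.7799 = 31.83
D / 31.83 = 2070 / 31.83 = 65.03
v = 65.03^(1/0.39) = 65.03^2.5641 = 44566 m/s

v ≈ 44.6 km/s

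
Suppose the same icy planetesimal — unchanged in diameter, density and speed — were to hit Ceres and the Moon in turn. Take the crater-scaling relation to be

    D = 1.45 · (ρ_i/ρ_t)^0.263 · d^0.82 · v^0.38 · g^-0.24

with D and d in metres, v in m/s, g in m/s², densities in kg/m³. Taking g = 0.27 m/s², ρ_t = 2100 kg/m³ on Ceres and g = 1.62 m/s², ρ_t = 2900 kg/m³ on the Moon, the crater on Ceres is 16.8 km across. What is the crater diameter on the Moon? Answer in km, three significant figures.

D ≈ 10.0 km

The impactor-only factors (d, v, ρ_i) cancel in the ratio, leaving D_Moon/D_Ceres = (g_Moon/g_Ceres)^-0.24 · (ρ_t,Ceres/ρ_t,Moon)^0.263.
(1.62/0.27)^-0.24 = 6.000^-0.24 = 0.6505
(2100/2900)^0.263 = 0.7241^0.263 = 0.9186
Ratio = 0.6505 × 0.9186 = 0.5975
D_Moon = 0.5975 × 16.8 km = 10.0 km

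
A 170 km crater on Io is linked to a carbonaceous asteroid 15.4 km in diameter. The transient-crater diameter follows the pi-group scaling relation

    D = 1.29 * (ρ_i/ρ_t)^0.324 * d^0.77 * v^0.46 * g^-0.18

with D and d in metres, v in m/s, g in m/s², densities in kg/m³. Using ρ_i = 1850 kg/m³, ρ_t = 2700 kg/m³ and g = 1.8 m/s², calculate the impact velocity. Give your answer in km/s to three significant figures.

v ≈ 21.7 km/s

Rearranging for v: v = [D / (1.29 · (1850/2700)^0.324 · 15400^0.77 · 1.8^-0.18)]^(1/0.46).
D = 170000 m.
(1850/2700)^0.324 = 0.8847
15400^0.77 = 1676
1.8^-0.18 = 0.8996
Denominator = 1.29 × 0.8847 × 1676 × 0.8996 = 1721
D / 1721 = 170000 / 1721 = 98.78
v = 98.78^(1/0.46) = 98.78^2.1739 = 21688 m/s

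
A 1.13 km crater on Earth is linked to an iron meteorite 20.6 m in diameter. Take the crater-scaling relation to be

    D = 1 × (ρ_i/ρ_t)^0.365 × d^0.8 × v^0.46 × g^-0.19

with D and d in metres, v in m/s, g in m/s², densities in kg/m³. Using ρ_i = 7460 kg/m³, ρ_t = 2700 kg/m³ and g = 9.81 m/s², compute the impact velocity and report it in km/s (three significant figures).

Rearranging for v: v = [D / (1 · (7460/2700)^0.365 · 20.6^0.8 · 9.81^-0.19)]^(1/0.46).
D = 1130 m.
(7460/2700)^0.365 = 1.449
20.6^0.8 = 11.25
9.81^-0.19 = 0.6480
Denominator = 1 × 1.449 × 11.25 × 0.6480 = 10.56
D / 10.56 = 1130 / 10.56 = 107.0
v = 107.0^(1/0.46) = 107.0^2.1739 = 25803 m/s

v ≈ 25.8 km/s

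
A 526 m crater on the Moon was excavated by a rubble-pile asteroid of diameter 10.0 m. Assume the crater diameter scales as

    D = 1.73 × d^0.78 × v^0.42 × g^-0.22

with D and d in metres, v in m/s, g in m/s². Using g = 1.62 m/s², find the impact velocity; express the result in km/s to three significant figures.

v ≈ 14.6 km/s

Rearranging for v: v = [D / (1.73 · 10^0.78 · 1.62^-0.22)]^(1/0.42).
10^0.78 = 6.026
1.62^-0.22 = 0.8993
Denominator = 1.73 × 6.026 × 0.8993 = 9.375
D / 9.375 = 526 / 9.375 = 56.11
v = 56.11^(1/0.42) = 56.11^2.381 = 14604 m/s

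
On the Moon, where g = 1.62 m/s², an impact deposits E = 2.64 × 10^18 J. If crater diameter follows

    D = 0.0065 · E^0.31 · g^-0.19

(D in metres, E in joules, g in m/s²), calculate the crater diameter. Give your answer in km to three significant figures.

D ≈ 3.05 km

E^0.31 = (2.64 × 10^18)^0.31 = 5.137 × 10^5
g^-0.19 = 1.62^-0.19 = 0.9124
D = 0.0065 × 5.137 × 10^5 × 0.9124 = 3047 m
   = 3.047 km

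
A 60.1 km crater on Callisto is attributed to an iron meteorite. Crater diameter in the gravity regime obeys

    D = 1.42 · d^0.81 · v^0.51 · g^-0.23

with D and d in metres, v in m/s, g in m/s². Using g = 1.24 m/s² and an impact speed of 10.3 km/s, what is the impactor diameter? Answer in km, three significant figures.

Rearranging for d: d = [D / (1.42 · 10300^0.51 · 1.24^-0.23)]^(1/0.81).
D = 60100 m.
10300^0.51 = 111.3
1.24^-0.23 = 0.9517
Denominator = 1.42 × 111.3 × 0.9517 = 150.4
D / 150.4 = 60100 / 150.4 = 399.6
d = 399.6^(1/0.81) = 399.6^1.2346 = 1629 m

d ≈ 1.63 km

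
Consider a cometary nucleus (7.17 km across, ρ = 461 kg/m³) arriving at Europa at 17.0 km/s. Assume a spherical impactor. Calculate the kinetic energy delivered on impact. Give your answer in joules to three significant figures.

d = 7170 m; v = 17000 m/s.
Mass m = (π/6) ρ d³ = (π/6) × 461 × (7170)³ = 8.897 × 10^13 kg
E = ½ m v² = 0.5 × 8.897 × 10^13 × (17000)² = 1.286 × 10^22 J

E ≈ 1.29 × 10^22 J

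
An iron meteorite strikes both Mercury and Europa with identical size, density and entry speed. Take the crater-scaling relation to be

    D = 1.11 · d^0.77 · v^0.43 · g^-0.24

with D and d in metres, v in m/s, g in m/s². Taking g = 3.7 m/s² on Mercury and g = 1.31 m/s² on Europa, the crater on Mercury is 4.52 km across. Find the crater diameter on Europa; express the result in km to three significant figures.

All impactor-dependent factors cancel in the ratio, leaving D_Europa/D_Mercury = (g_Europa/g_Mercury)^-0.24.
(1.31/3.7)^-0.24 = 0.3541^-0.24 = 1.283
D_Europa = 1.283 × 4.52 km = 5.80 km

D ≈ 5.80 km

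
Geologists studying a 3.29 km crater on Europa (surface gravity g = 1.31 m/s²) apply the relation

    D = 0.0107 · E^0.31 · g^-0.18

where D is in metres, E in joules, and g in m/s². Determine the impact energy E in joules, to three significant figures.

Rearranging: E = [D / (0.0107 · g^-0.18)]^(1/0.31).
D = 3290 m.
g^-0.18 = 1.31^-0.18 = 0.9526
D / (0.0107 × 0.9526) = 3290 / (0.01019) = 3.229 × 10^5
E = (3.229 × 10^5)^3.2258 = 5.904 × 10^17 J

E ≈ 5.90 × 10^17 J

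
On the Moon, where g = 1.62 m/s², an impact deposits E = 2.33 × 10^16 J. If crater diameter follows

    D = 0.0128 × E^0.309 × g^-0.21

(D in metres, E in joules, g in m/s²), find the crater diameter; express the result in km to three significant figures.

E^0.309 = (2.33 × 10^16)^0.309 = 1.142 × 10^5
g^-0.21 = 1.62^-0.21 = 0.9037
D = 0.0128 × 1.142 × 10^5 × 0.9037 = 1321 m
   = 1.321 km

D ≈ 1.32 km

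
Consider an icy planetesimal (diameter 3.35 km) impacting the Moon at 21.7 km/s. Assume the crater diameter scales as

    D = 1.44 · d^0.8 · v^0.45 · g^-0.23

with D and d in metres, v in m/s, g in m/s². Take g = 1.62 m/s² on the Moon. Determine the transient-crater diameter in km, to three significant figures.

In SI units: d = 3350 m, v = 21700 m/s.
d^0.8 = 3350^0.8 = 660.7
v^0.45 = 21700^0.45 = 89.41
g^-0.23 = 1.62^-0.23 = 0.8950
D = 1.44 × 660.7 × 89.41 × 0.8950 = 76134 m
   = 76.13 km

D ≈ 76.1 km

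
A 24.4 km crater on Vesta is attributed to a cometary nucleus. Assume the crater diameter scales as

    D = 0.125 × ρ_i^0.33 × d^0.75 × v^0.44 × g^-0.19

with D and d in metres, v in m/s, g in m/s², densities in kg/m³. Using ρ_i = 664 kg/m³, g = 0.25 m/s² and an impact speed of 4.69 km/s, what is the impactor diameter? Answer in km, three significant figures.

Rearranging for d: d = [D / (0.125 · 664^0.33 · 4690^0.44 · 0.25^-0.19)]^(1/0.75).
D = 24400 m.
664^0.33 = 8.537
4690^0.44 = 41.24
0.25^-0.19 = 1.301
Denominator = 0.125 × 8.537 × 41.24 × 1.301 = 57.25
D / 57.25 = 24400 / 57.25 = 426.2
d = 426.2^(1/0.75) = 426.2^1.3333 = 3207 m

d ≈ 3.21 km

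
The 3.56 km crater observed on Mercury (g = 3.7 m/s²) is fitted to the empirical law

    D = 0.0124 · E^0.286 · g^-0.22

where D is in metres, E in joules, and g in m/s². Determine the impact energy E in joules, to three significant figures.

Rearranging: E = [D / (0.0124 · g^-0.22)]^(1/0.286).
D = 3560 m.
g^-0.22 = 3.7^-0.22 = 0.7499
D / (0.0124 × 0.7499) = 3560 / (9.299 × 10^-3) = 3.828 × 10^5
E = (3.828 × 10^5)^3.4965 = 3.318 × 10^19 J

E ≈ 3.32 × 10^19 J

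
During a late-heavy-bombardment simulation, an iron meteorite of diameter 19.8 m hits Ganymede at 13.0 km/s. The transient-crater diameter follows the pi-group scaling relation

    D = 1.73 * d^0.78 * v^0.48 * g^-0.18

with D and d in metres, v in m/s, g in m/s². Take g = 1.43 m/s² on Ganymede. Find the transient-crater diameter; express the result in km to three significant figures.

In SI units: v = 13000 m/s.
d^0.78 = 19.8^0.78 = 10.27
v^0.48 = 13000^0.48 = 94.34
g^-0.18 = 1.43^-0.18 = 0.9376
D = 1.73 × 10.27 × 94.34 × 0.9376 = 1572 m
   = 1.572 km

D ≈ 1.57 km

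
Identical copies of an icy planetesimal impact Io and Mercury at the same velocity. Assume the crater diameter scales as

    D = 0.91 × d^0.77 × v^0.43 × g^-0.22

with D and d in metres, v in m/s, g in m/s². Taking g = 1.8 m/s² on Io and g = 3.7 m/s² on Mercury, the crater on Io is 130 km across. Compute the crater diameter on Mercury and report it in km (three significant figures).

All impactor-dependent factors cancel in the ratio, leaving D_Mercury/D_Io = (g_Mercury/g_Io)^-0.22.
(3.7/1.8)^-0.22 = 2.056^-0.22 = 0.8534
D_Mercury = 0.8534 × 130 km = 111 km

D ≈ 111 km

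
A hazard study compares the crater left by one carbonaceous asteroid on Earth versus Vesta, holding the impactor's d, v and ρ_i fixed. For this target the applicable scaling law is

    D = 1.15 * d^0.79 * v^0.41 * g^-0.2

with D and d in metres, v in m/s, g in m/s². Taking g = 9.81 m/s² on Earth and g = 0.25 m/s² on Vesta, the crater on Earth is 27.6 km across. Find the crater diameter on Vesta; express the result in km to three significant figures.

All impactor-dependent factors cancel in the ratio, leaving D_Vesta/D_Earth = (g_Vesta/g_Earth)^-0.2.
(0.25/9.81)^-0.2 = 0.02548^-0.2 = 2.083
D_Vesta = 2.083 × 27.6 km = 57.5 km

D ≈ 57.5 km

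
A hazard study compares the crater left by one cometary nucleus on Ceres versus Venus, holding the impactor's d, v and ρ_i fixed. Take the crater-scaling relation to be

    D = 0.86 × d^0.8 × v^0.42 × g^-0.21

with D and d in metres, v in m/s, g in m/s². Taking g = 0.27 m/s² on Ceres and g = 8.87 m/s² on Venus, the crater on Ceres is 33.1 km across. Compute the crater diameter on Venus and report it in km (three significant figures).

All impactor-dependent factors cancel in the ratio, leaving D_Venus/D_Ceres = (g_Venus/g_Ceres)^-0.21.
(8.87/0.27)^-0.21 = 32.85^-0.21 = 0.4803
D_Venus = 0.4803 × 33.1 km = 15.9 km

D ≈ 15.9 km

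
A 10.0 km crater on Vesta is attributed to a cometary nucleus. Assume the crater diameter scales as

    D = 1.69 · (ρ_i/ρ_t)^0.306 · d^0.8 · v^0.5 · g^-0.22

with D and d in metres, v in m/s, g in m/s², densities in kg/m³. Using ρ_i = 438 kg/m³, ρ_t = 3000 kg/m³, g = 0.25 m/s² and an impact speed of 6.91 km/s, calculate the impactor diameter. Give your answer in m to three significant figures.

Rearranging for d: d = [D / (1.69 · (438/3000)^0.306 · 6910^0.5 · 0.25^-0.22)]^(1/0.8).
D = 10000 m.
(438/3000)^0.306 = 0.5550
6910^0.5 = 83.13
0.25^-0.22 = 1.357
Denominator = 1.69 × 0.5550 × 83.13 × 1.357 = 105.8
D / 105.8 = 10000 / 105.8 = 94.52
d = 94.52^(1/0.8) = 94.52^1.25 = 294.7 m

d ≈ 295 m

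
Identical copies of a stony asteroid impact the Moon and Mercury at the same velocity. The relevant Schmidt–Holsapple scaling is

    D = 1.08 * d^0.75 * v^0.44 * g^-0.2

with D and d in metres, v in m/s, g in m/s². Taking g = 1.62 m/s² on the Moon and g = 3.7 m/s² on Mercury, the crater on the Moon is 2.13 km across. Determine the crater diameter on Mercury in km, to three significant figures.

All impactor-dependent factors cancel in the ratio, leaving D_Mercury/D_Moon = (g_Mercury/g_Moon)^-0.2.
(3.7/1.62)^-0.2 = 2.284^-0.2 = 0.8477
D_Mercury = 0.8477 × 2.13 km = 1.81 km

D ≈ 1.81 km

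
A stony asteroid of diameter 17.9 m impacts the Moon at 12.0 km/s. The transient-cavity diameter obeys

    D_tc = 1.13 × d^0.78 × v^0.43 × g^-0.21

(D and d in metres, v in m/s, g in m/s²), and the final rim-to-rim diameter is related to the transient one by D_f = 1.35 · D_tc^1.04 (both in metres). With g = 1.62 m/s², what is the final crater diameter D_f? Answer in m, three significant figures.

D_f ≈ 956 m

v = 12000 m/s.
d^0.78 = 17.9^0.78 = 9.489
v^0.43 = 12000^0.43 = 56.76
g^-0.21 = 1.62^-0.21 = 0.9037
D_tc = 1.13 × 9.489 × 56.76 × 0.9037 = 550.0 m
D_f = 1.35 × (550.0)^1.04 = 955.7 m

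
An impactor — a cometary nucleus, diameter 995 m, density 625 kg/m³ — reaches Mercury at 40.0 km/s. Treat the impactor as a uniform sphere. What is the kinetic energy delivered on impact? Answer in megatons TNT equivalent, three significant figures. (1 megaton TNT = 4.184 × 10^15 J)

E ≈ 61600 Mt TNT

v = 40000 m/s.
Mass m = (π/6) ρ d³ = (π/6) × 625 × (995)³ = 3.224 × 10^11 kg
E = ½ m v² = 0.5 × 3.224 × 10^11 × (40000)² = 2.579 × 10^20 J
   = 2.579 × 10^20 / 4.184×10^15 = 61640 Mt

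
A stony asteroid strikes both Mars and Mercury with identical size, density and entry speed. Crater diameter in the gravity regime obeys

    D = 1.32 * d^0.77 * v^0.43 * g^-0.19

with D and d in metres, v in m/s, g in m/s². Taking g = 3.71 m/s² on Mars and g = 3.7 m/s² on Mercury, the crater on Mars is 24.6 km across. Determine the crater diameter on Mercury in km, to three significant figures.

All impactor-dependent factors cancel in the ratio, leaving D_Mercury/D_Mars = (g_Mercury/g_Mars)^-0.19.
(3.7/3.71)^-0.19 = 0.9973^-0.19 = 1.001
D_Mercury = 1.001 × 24.6 km = 24.6 km

D ≈ 24.6 km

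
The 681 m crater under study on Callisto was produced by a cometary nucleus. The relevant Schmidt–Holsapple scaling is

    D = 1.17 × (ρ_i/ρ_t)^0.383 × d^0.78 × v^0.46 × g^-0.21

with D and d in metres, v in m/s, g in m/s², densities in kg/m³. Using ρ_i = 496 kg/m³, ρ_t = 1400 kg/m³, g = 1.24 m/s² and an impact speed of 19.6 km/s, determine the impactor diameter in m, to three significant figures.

Rearranging for d: d = [D / (1.17 · (496/1400)^0.383 · 19600^0.46 · 1.24^-0.21)]^(1/0.78).
(496/1400)^0.383 = 0.6721
19600^0.46 = 94.28
1.24^-0.21 = 0.9558
Denominator = 1.17 × 0.6721 × 94.28 × 0.9558 = 70.86
D / 70.86 = 681 / 70.86 = 9.610
d = 9.610^(1/0.78) = 9.610^1.2821 = 18.19 m

d ≈ 18.2 m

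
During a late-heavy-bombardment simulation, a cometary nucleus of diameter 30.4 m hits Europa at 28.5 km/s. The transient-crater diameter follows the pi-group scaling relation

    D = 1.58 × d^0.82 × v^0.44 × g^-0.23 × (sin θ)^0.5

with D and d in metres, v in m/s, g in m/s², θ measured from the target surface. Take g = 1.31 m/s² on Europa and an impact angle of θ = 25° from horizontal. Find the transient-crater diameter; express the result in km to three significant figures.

In SI units: v = 28500 m/s.
d^0.82 = 30.4^0.82 = 16.44
v^0.44 = 28500^0.44 = 91.23
g^-0.23 = 1.31^-0.23 = 0.9398
(sin 25°)^0.5 = 0.4226^0.5 = 0.6501
D = 1.58 × 16.44 × 91.23 × 0.9398 × 0.6501 = 1448 m
   = 1.448 km

D ≈ 1.45 km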